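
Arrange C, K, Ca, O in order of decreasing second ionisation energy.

After 1 electron has been removed, what remains? C⁺ still has 3 valence electrons; K⁺ is the bare [Ar] core; Ca⁺ still has 1 valence electron; O⁺ still has 5 valence electrons.
Usually core removal costs more than valence removal, but here the competition is close: a tightly held n=2 valence electron can cost more to remove than an n=3 core electron, so the actual values have to decide it.
Valence configurations: C⁺ [He]2s²2p¹, Ca⁺ [Ar]4s¹, O⁺ [He]2s²2p³.
Approximate IE_2 values (kJ/mol): C 2353, K 3052, Ca 1145, O 3388.
Putting it together, IE_2: Ca < C < K < O.

O, K, C, Ca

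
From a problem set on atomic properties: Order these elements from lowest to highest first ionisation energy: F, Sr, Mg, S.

F is in period 2, group 17; Mg is in period 3, group 2; S is in period 3, group 16; Sr is in period 5, group 2.
Removing the outermost electron gets harder across a period and easier down a group.
These span different periods and groups, so the two trends combine.
Mg > Sr: they share group 2; the group trend gives Mg the larger value.
S > Mg: S lies to the right of Mg in period 3, so the across-period effect alone puts S higher.
F > S: both effects reinforce here, so F is clearly the higher of the two.
Tabulated first ionization energy (kJ/mol): F 1681, Mg 738, S 1000, Sr 550.
So from lowest to highest: Sr < Mg < S < F.

Sr < Mg < S < F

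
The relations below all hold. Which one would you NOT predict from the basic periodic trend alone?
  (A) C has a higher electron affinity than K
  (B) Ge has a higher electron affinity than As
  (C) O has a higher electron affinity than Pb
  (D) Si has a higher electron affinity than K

(B)

The general trend: electron affinity increases across a period and decreases down a group.
(A) C (period 2, group 14) vs K (period 4, group 1): the stated order agrees with the simple trend.
(B) Ge (period 4, group 14) vs As (period 4, group 15): the stated order contradicts the simple trend.
(C) O (period 2, group 16) vs Pb (period 6, group 14): the stated order agrees with the simple trend.
(D) Si (period 3, group 14) vs K (period 4, group 1): the stated order agrees with the simple trend.
The exception is (B): adding an electron to As's half-filled 4p³ is unfavourable, so Ge (4p²) has the more exothermic EA.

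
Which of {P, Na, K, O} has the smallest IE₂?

P

IE_2 is the cost of taking one more electron from the +1 cation: P⁺ still has 4 valence electrons; Na⁺ is the bare [Ne] core; K⁺ is the bare [Ar] core; O⁺ still has 5 valence electrons.
Usually core removal costs more than valence removal, but here the competition is close: a tightly held n=2 valence electron can cost more to remove than an n=3 core electron, so the actual values have to decide it.
Valence configurations: P⁺ [Ne]3s²3p², O⁺ [He]2s²2p³.
Approximate IE_2 values (kJ/mol): P 1907, Na 4562, K 3052, O 3388.
Overall IE_2 order: P < K < O < Na.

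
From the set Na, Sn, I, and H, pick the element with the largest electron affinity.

I

H is in period 1, group 1; Na is in period 3, group 1; Sn is in period 5, group 14; I is in period 5, group 17.
Electron affinity generally becomes more exothermic across a period toward the halogens and less exothermic down a group.
Neither a single period nor a single group — weigh both effects.
H > Na: they share group 1; the group trend gives H the larger value.
Sn > H: period and group pull opposite ways; the across-period shift dominates (107 vs 73 kJ/mol).
I > Sn: I lies to the right of Sn in period 5, so the across-period effect alone puts I higher.
Approximate values (kJ/mol): H 73, Na 53, Sn 107, I 295.
The largest electron affinity among these belongs to I.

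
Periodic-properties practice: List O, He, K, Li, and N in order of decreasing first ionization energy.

He, N, O, Li, K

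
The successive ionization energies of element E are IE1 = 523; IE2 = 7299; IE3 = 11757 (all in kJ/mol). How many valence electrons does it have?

1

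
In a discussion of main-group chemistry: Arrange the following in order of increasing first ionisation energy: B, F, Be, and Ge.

Ge, B, Be, F

Be is in period 2, group 2; B is in period 2, group 13; F is in period 2, group 17; Ge is in period 4, group 14.
Across a period the outer electron is held more tightly (higher IE₁); down a group it sits in a higher shell, more shielded, and comes off more easily.
Neither a single period nor a single group — weigh both effects.
B > Ge: the two effects oppose for this pair; the down-group effect wins (801 vs 762 kJ/mol).
Be > B: this pair runs against the simple trend — see the exception note.
F > Be: F lies to the right of Be in period 2, so the across-period effect alone puts F higher.
Note the exception: Be has a higher first ionization energy than B, contrary to the simple trend — removing B's lone 2p electron is easier than breaking Be's filled 2s².
Tabulated first ionization energy (kJ/mol): Be 900, B 801, F 1681, Ge 762.
So from lowest to highest: Ge < B < Be < F.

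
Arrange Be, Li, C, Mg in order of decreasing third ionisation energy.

After 2 electrons have been removed, what remains? Be²⁺ is the bare [He] core; Li²⁺ is already 1 electron into the core; C²⁺ still has 2 valence electrons; Mg²⁺ is the bare [Ne] core.
Pulling an electron out of a noble-gas core costs far more than removing a remaining valence electron, so Mg, Li and Be sit at the high end of IE_3.
Tabulated IE_3 (kJ/mol): Be 14849, Li 11815, C 4620, Mg 7733.
Putting it together, IE_3: C < Mg < Li < Be.

Be, Li, Mg, C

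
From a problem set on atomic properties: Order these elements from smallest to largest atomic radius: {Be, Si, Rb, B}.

B, Be, Si, Rb

Be is in period 2, group 2; B is in period 2, group 13; Si is in period 3, group 14; Rb is in period 5, group 1.
Atomic radius shrinks across a period as nuclear charge pulls the same shell inward, and grows down a group as new shells are added.
These span different periods and groups, so the two trends combine.
Be > B: both are in period 2; the period trend gives Be the larger value.
Si > Be: period and group pull opposite ways; the down-group shift dominates (116 vs 102 pm).
Rb > Si: both effects reinforce here, so Rb is clearly the larger of the two.
Tabulated atomic radius (pm): Be 102, B 85, Si 116, Rb 210.
So from smallest to largest: B < Be < Si < Rb.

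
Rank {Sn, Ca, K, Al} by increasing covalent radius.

Al < Sn < Ca < K

Across a period the added protons contract the valence shell; down a group each new principal shell makes the atom larger.
Neither a single period nor a single group — weigh both effects.
Sn > Al: the two effects oppose for this pair; the down-group effect wins (140 vs 126 pm).
Ca > Sn: period and group pull opposite ways; the across-period shift dominates (171 vs 140 pm).
K > Ca: K lies to the left of Ca in period 4, so the across-period effect alone puts K larger.
Tabulated atomic radius (pm): Al 126, K 196, Ca 171, Sn 140.
So from smallest to largest: Al < Sn < Ca < K.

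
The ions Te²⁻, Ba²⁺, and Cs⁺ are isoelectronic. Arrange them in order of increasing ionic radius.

Ba²⁺ < Cs⁺ < Te²⁻

All of these have 54 electrons, so size is governed by nuclear charge alone: the more protons, the stronger the pull on the same electron cloud, and the smaller the ion.
Nuclear charges: Ba²⁺ (Z=56), Cs⁺ (Z=55), Te²⁻ (Z=52).
Smallest to largest: Ba²⁺ < Cs⁺ < Te²⁻.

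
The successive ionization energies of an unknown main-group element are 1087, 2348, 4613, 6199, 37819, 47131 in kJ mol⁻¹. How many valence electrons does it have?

Look for the largest jump between consecutive ionization energies: IE5/IE4 ≈ 6.1, far larger than any earlier ratio.
That jump marks the point where a core electron is being removed. So the atom has 4 valence electrons.

4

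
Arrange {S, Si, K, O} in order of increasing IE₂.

IE_2 is the cost of taking one more electron from the +1 cation: S⁺ still has 5 valence electrons; Si⁺ still has 3 valence electrons; K⁺ is the bare [Ar] core; O⁺ still has 5 valence electrons.
Usually core removal costs more than valence removal, but here the competition is close: a tightly held n=2 valence electron can cost more to remove than an n=3 core electron, so the actual values have to decide it.
Valence configurations: S⁺ [Ne]3s²3p³, Si⁺ [Ne]3s²3p¹, O⁺ [He]2s²2p³.
Approximate IE_2 values (kJ/mol): S 2252, Si 1577, K 3052, O 3388.
So the second ionization energies run Si < S < K < O.

Si, S, K, O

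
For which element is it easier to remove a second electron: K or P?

IE_2 is the cost of taking one more electron from the +1 cation: K⁺ is the bare [Ar] core; P⁺ still has 4 valence electrons.
Core electrons are held far more tightly than valence electrons, so K tops the IE_2 order.
The numbers (kJ/mol): K 3052, P 1907.
Overall IE_2 order: P < K.

P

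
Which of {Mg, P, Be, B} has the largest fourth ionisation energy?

Consider each +3 ion: Mg³⁺ is already 1 electron into the core; P³⁺ still has 2 valence electrons; Be³⁺ is already 1 electron into the core; B³⁺ is the bare [He] core.
Pulling an electron out of a noble-gas core costs far more than removing a remaining valence electron, so Mg, Be and B sit at the high end of IE_4.
The numbers (kJ/mol): Mg 10543, P 4964, Be 21007, B 25026.
Hence IE_4: P < Mg < Be < B.

B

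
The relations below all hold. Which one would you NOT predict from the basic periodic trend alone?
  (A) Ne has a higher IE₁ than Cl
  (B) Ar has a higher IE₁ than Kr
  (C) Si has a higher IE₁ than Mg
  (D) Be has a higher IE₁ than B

The general trend: IE₁ increases across a period and decreases down a group.
(A) Ne (period 2, group 18) vs Cl (period 3, group 17): the stated order agrees with the simple trend.
(B) Ar (period 3, group 18) vs Kr (period 4, group 18): the stated order agrees with the simple trend.
(C) Si (period 3, group 14) vs Mg (period 3, group 2): the stated order agrees with the simple trend.
(D) Be (period 2, group 2) vs B (period 2, group 13): the stated order contradicts the simple trend.
The exception is (D): removing B's lone 2p electron is easier than breaking Be's filled 2s².

(D)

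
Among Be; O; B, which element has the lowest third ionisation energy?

Consider each +2 ion: Be²⁺ is the bare [He] core; O²⁺ still has 4 valence electrons; B²⁺ still has 1 valence electron.
Pulling an electron out of a noble-gas core costs far more than removing a remaining valence electron, so Be sits at the high end of IE_3.
Valence configurations: O²⁺ [He]2s²2p², B²⁺ [He]2s¹.
The numbers (kJ/mol): Be 14849, O 5300, B 3660.
So the third ionization energies run B < O < Be.

B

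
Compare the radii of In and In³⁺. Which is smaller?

In³⁺

Forming In³⁺ removes 3 electrons from In. Fewer electrons for the same nuclear charge means less shielding and a higher Z_eff on the remaining electrons, and for main-group metals the entire outer shell is lost.
A cation is smaller than its parent atom: In³⁺ < In.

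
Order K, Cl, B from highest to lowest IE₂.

IE_2 is the cost of taking one more electron from the +1 cation: K⁺ is the bare [Ar] core; Cl⁺ still has 6 valence electrons; B⁺ still has 2 valence electrons.
Breaking into a closed-shell core is much more expensive than removing a leftover valence electron — K has the largest IE_2 here.
Valence configurations: Cl⁺ [Ne]3s²3p⁴, B⁺ [He]2s².
The numbers (kJ/mol): K 3052, Cl 2298, B 2427.
So the second ionization energies run Cl < B < K.

K > B > Cl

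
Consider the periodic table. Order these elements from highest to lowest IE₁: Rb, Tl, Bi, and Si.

Si > Bi > Tl > Rb

IE₁ increases left→right with effective nuclear charge and decreases top→bottom as the valence shell moves farther out.
These span different periods and groups, so the two trends combine.
Tl > Rb: the two effects oppose for this pair; the across-period effect wins (589 vs 403 kJ/mol).
Bi > Tl: Bi lies to the right of Tl in period 6, so the across-period effect alone puts Bi higher.
Si > Bi: period and group pull opposite ways; the down-group shift dominates (786 vs 703 kJ/mol).
For reference (kJ/mol): Si 786, Rb 403, Tl 589, Bi 703.
So from highest to lowest: Si > Bi > Tl > Rb.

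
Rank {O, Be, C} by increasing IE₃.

C < O < Be

IE_3 is the cost of taking one more electron from the +2 cation: O²⁺ still has 4 valence electrons; Be²⁺ is the bare [He] core; C²⁺ still has 2 valence electrons.
Pulling an electron out of a noble-gas core costs far more than removing a remaining valence electron, so Be sits at the high end of IE_3.
Valence configurations: O²⁺ [He]2s²2p², C²⁺ [He]2s².
Tabulated IE_3 (kJ/mol): O 5300, Be 14849, C 4620.
Hence IE_3: C < O < Be.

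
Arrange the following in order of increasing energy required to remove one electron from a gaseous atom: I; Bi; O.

Across a period the outer electron is held more tightly (higher IE₁); down a group it sits in a higher shell, more shielded, and comes off more easily.
These span different periods and groups, so the two trends combine.
I > Bi: relative to Bi, both the across-period and down-group shifts push I's first ionization energy up.
O > I: the two effects oppose for this pair; the down-group effect wins (1314 vs 1008 kJ/mol).
For reference (kJ/mol): O 1314, I 1008, Bi 703.
So from lowest to highest: Bi < I < O.

Bi < I < O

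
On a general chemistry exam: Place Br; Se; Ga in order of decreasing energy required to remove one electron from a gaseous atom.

Br > Se > Ga

Across a period the outer electron is held more tightly (higher IE₁); down a group it sits in a higher shell, more shielded, and comes off more easily.
All lie in period 4, so first ionization energy increases left to right.
So from highest to lowest: Br > Se > Ga.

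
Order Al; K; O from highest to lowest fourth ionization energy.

Consider each +3 ion: Al³⁺ is the bare [Ne] core; K³⁺ is already 2 electrons into the core; O³⁺ still has 3 valence electrons.
Usually core removal costs more than valence removal, but here the competition is close: a tightly held n=2 valence electron can cost more to remove than an n=3 core electron, so the actual values have to decide it.
Tabulated IE_4 (kJ/mol): Al 11577, K 5877, O 7469.
Overall IE_4 order: K < O < Al.

Al > O > K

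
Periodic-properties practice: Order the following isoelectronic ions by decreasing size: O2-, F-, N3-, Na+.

N3- > O2- > F- > Na+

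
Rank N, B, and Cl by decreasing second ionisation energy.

N > B > Cl

After 1 electron has been removed, what remains? N⁺ still has 4 valence electrons; B⁺ still has 2 valence electrons; Cl⁺ still has 6 valence electrons.
All are still removing valence electrons, so compare the +1 ions as you would atoms: IE_2 generally rises across a period (higher Z_eff) and falls down a group (larger shell), subject to the usual subshell exceptions.
Valence configurations: N⁺ [He]2s²2p², B⁺ [He]2s², Cl⁺ [Ne]3s²3p⁴.
Approximate IE_2 values (kJ/mol): N 2856, B 2427, Cl 2298.
Hence IE_2: Cl < B < N.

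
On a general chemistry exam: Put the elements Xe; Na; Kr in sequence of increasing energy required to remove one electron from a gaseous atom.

Na < Xe < Kr

Na is in period 3, group 1; Kr is in period 4, group 18; Xe is in period 5, group 18.
First ionization energy rises across a period (greater Z_eff holds electrons more tightly) and falls down a group (valence electrons are farther from the nucleus).
These span different periods and groups, so the two trends combine.
Xe > Na: the two effects oppose for this pair; the across-period effect wins (1170 vs 496 kJ/mol).
Kr > Xe: Kr sits above Xe in group 18, so the down-group effect alone puts Kr higher.
Tabulated first ionization energy (kJ/mol): Na 496, Kr 1351, Xe 1170.
So from lowest to highest: Na < Xe < Kr.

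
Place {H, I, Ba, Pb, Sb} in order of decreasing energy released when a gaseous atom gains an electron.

I > Sb > H > Pb > Ba

H is in period 1, group 1; Sb is in period 5, group 15; I is in period 5, group 17; Ba is in period 6, group 2; Pb is in period 6, group 14.
Adding an electron releases more energy for atoms nearer the top right (short of the noble gases).
These span different periods and groups, so the two trends combine.
Pb > Ba: both are in period 6; the period trend gives Pb the larger value.
H > Pb: period and group pull opposite ways; the down-group shift dominates (73 vs 35 kJ/mol).
Sb > H: period and group pull opposite ways; the across-period shift dominates (103 vs 73 kJ/mol).
I > Sb: I lies to the right of Sb in period 5, so the across-period effect alone puts I higher.
Approximate values (kJ/mol): H 73, Sb 103, I 295, Ba 14, Pb 35.
So from highest to lowest: I > Sb > H > Pb > Ba.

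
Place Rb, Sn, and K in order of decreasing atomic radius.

Rb > K > Sn

Across a period the added protons contract the valence shell; down a group each new principal shell makes the atom larger.
These span different periods and groups, so the two trends combine.
K > Sn: the two effects oppose for this pair; the across-period effect wins (196 vs 140 pm).
Rb > K: Rb sits below K in group 1, so the down-group effect alone puts Rb larger.
For reference (pm): K 196, Rb 210, Sn 140.
So from largest to smallest: Rb > K > Sn.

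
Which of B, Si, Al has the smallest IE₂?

Si

Consider each +1 ion: B⁺ still has 2 valence electrons; Si⁺ still has 3 valence electrons; Al⁺ still has 2 valence electrons.
All are still removing valence electrons, so compare the +1 ions as you would atoms: IE_2 generally rises across a period (higher Z_eff) and falls down a group (larger shell), subject to the usual subshell exceptions.
Valence configurations: B⁺ [He]2s², Si⁺ [Ne]3s²3p¹, Al⁺ [Ne]3s².
Si⁺ loses a lone 3p electron whereas Al⁺ must break into a filled 3s² pair, so IE_2(Al) > IE_2(Si) even though Si has the higher nuclear charge.
The numbers (kJ/mol): B 2427, Si 1577, Al 1817.
Hence IE_2: Si < Al < B.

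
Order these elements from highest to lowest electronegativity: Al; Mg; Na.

Al, Mg, Na

Na is in period 3, group 1; Mg is in period 3, group 2; Al is in period 3, group 13.
Atoms toward the upper right of the periodic table pull bonding electrons most strongly.
All lie in period 3, so electronegativity increases left to right.
So from highest to lowest: Al > Mg > Na.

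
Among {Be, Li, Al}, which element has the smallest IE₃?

After 2 electrons have been removed, what remains? Be²⁺ is the bare [He] core; Li²⁺ is already 1 electron into the core; Al²⁺ still has 1 valence electron.
Breaking into a closed-shell core is much more expensive than removing a leftover valence electron — Li and Be have the largest IE_3 here.
The numbers (kJ/mol): Be 14849, Li 11815, Al 2745.
Hence IE_3: Al < Li < Be.

Al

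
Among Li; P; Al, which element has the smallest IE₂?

Al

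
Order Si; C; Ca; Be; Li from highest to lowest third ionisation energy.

Be, Li, Ca, C, Si

After 2 electrons have been removed, what remains? Si²⁺ still has 2 valence electrons; C²⁺ still has 2 valence electrons; Ca²⁺ is the bare [Ar] core; Be²⁺ is the bare [He] core; Li²⁺ is already 1 electron into the core.
Core electrons are held far more tightly than valence electrons, so Ca, Li and Be top the IE_3 order.
Valence configurations: Si²⁺ [Ne]3s², C²⁺ [He]2s².
The numbers (kJ/mol): Si 3232, C 4620, Ca 4912, Be 14849, Li 11815.
Hence IE_3: Si < C < Ca < Li < Be.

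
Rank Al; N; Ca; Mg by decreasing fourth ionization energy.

IE_4 is the cost of taking one more electron from the +3 cation: Al³⁺ is the bare [Ne] core; N³⁺ still has 2 valence electrons; Ca³⁺ is already 1 electron into the core; Mg³⁺ is already 1 electron into the core.
Usually core removal costs more than valence removal, but here the competition is close: a tightly held n=2 valence electron can cost more to remove than an n=3 core electron, so the actual values have to decide it.
Tabulated IE_4 (kJ/mol): Al 11577, N 7475, Ca 6491, Mg 10543.
Overall IE_4 order: Ca < N < Mg < Al.

Al > Mg > N > Ca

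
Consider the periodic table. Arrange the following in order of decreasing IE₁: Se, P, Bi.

P > Se > Bi

P is in period 3, group 15; Se is in period 4, group 16; Bi is in period 6, group 15.
IE₁ increases left→right with effective nuclear charge and decreases top→bottom as the valence shell moves farther out.
These span different periods and groups, so the two trends combine.
Se > Bi: both effects reinforce here, so Se is clearly the higher of the two.
P > Se: period and group pull opposite ways; the down-group shift dominates (1012 vs 941 kJ/mol).
For reference (kJ/mol): P 1012, Se 941, Bi 703.
So from highest to lowest: P > Se > Bi.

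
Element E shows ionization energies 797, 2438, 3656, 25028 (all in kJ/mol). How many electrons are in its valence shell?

3

Look for the largest jump between consecutive ionization energies: IE4/IE3 ≈ 6.8, far larger than any earlier ratio.
That jump marks the point where a core electron is being removed. So the atom has 3 valence electrons.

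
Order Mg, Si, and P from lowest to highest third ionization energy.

P < Si < Mg

Consider each +2 ion: Mg²⁺ is the bare [Ne] core; Si²⁺ still has 2 valence electrons; P²⁺ still has 3 valence electrons.
Core electrons are held far more tightly than valence electrons, so Mg tops the IE_3 order.
Valence configurations: Si²⁺ [Ne]3s², P²⁺ [Ne]3s²3p¹.
P²⁺ loses a lone 3p electron whereas Si²⁺ must break into a filled 3s² pair, so IE_3(Si) > IE_3(P) even though P has the higher nuclear charge.
The numbers (kJ/mol): Mg 7733, Si 3232, P 2914.
So the third ionization energies run P < Si < Mg.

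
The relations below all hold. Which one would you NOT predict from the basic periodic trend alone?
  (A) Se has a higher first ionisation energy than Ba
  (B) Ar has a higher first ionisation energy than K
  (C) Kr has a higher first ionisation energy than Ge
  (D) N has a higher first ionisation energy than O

The general trend: first ionisation energy increases across a period and decreases down a group.
(A) Se (period 4, group 16) vs Ba (period 6, group 2): the stated order agrees with the simple trend.
(B) Ar (period 3, group 18) vs K (period 4, group 1): the stated order agrees with the simple trend.
(C) Kr (period 4, group 18) vs Ge (period 4, group 14): the stated order agrees with the simple trend.
(D) N (period 2, group 15) vs O (period 2, group 16): the stated order contradicts the simple trend.
The exception is (D): pairing an electron in O's 2p⁴ costs repulsion energy, so O ionizes more easily than half-filled N (2p³).

(D)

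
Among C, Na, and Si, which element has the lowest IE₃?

Si

IE_3 is the cost of taking one more electron from the +2 cation: C²⁺ still has 2 valence electrons; Na²⁺ is already 1 electron into the core; Si²⁺ still has 2 valence electrons.
Pulling an electron out of a noble-gas core costs far more than removing a remaining valence electron, so Na sits at the high end of IE_3.
Valence configurations: C²⁺ [He]2s², Si²⁺ [Ne]3s².
The numbers (kJ/mol): C 4620, Na 6910, Si 3232.
Putting it together, IE_3: Si < C < Na.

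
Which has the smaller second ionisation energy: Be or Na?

Be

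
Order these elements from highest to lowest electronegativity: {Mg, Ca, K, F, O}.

F, O, Mg, Ca, K

O is in period 2, group 16; F is in period 2, group 17; Mg is in period 3, group 2; K is in period 4, group 1; Ca is in period 4, group 2.
Electronegativity increases across a period and decreases down a group, tracking effective nuclear charge and atomic size.
These span different periods and groups, so the two trends combine.
Ca > K: both are in period 4; the period trend gives Ca the larger value.
Mg > Ca: they share group 2; the group trend gives Mg the larger value.
O > Mg: both effects reinforce here, so O is clearly the higher of the two.
F > O: both are in period 2; the period trend gives F the larger value.
Tabulated electronegativity (Pauling): O 3.44, F 3.98, Mg 1.31, K 0.82, Ca 1.00.
So from highest to lowest: F > O > Mg > Ca > K.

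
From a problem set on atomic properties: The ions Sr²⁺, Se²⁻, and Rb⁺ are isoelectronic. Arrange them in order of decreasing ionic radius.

Se²⁻ > Rb⁺ > Sr²⁺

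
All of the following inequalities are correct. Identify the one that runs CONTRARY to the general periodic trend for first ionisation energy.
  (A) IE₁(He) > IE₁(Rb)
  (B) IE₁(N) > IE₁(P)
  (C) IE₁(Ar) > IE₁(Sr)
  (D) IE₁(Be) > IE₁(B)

The general trend: first ionisation energy increases across a period and decreases down a group.
(A) He (period 1, group 18) vs Rb (period 5, group 1): the stated order agrees with the simple trend.
(B) N (period 2, group 15) vs P (period 3, group 15): the stated order agrees with the simple trend.
(C) Ar (period 3, group 18) vs Sr (period 5, group 2): the stated order agrees with the simple trend.
(D) Be (period 2, group 2) vs B (period 2, group 13): the stated order contradicts the simple trend.
The exception is (D): removing B's lone 2p electron is easier than breaking Be's filled 2s².

(D)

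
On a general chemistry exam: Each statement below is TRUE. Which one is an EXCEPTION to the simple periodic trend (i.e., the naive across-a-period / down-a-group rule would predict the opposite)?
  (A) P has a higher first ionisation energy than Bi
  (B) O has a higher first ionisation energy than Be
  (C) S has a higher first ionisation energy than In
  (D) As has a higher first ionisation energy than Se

(D)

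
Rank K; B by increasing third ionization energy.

Consider each +2 ion: K²⁺ is already 1 electron into the core; B²⁺ still has 1 valence electron.
Core electrons are held far more tightly than valence electrons, so K tops the IE_3 order.
The numbers (kJ/mol): K 4420, B 3660.
Putting it together, IE_3: B < K.

B < K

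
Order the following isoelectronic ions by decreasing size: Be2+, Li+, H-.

All of these have 2 electrons, so size is governed by nuclear charge alone: the more protons, the stronger the pull on the same electron cloud, and the smaller the ion.
Nuclear charges: Be2+ (Z=4), Li+ (Z=3), H- (Z=1).
Largest to smallest: H- > Li+ > Be2+.

H- > Li+ > Be2+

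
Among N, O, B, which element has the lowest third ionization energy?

B

IE_3 is the cost of taking one more electron from the +2 cation: N²⁺ still has 3 valence electrons; O²⁺ still has 4 valence electrons; B²⁺ still has 1 valence electron.
All are still removing valence electrons, so compare the +2 ions as you would atoms: IE_3 generally rises across a period (higher Z_eff) and falls down a group (larger shell), subject to the usual subshell exceptions.
Valence configurations: N²⁺ [He]2s²2p¹, O²⁺ [He]2s²2p², B²⁺ [He]2s¹.
The numbers (kJ/mol): N 4578, O 5300, B 3660.
So the third ionization energies run B < N < O.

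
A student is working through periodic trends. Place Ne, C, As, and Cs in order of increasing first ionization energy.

C is in period 2, group 14; Ne is in period 2, group 18; As is in period 4, group 15; Cs is in period 6, group 1.
Removing the outermost electron gets harder across a period and easier down a group.
Here both period and group differ, so the two effects have to be weighed against each other.
As > Cs: both effects reinforce here, so As is clearly the higher of the two.
C > As: period and group pull opposite ways; the down-group shift dominates (1086 vs 947 kJ/mol).
Ne > C: Ne lies to the right of C in period 2, so the across-period effect alone puts Ne higher.
Tabulated first ionization energy (kJ/mol): C 1086, Ne 2081, As 947, Cs 376.
So from lowest to highest: Cs < As < C < Ne.

Cs, As, C, Ne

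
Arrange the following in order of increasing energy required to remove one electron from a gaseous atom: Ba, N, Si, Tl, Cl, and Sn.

Ba < Tl < Sn < Si < Cl < N

N is in period 2, group 15; Si is in period 3, group 14; Cl is in period 3, group 17; Sn is in period 5, group 14; Ba is in period 6, group 2; Tl is in period 6, group 13.
First ionization energy rises across a period (greater Z_eff holds electrons more tightly) and falls down a group (valence electrons are farther from the nucleus).
These span different periods and groups, so the two trends combine.
Tl > Ba: both are in period 6; the period trend gives Tl the larger value.
Sn > Tl: relative to Tl, both the across-period and down-group shifts push Sn's first ionization energy up.
Si > Sn: they share group 14; the group trend gives Si the larger value.
Cl > Si: Cl lies to the right of Si in period 3, so the across-period effect alone puts Cl higher.
N > Cl: the two effects oppose for this pair; the down-group effect wins (1402 vs 1251 kJ/mol).
For reference (kJ/mol): N 1402, Si 786, Cl 1251, Sn 709, Ba 503, Tl 589.
So from lowest to highest: Ba < Tl < Sn < Si < Cl < N.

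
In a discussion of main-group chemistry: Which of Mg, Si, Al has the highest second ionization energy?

Al

IE_2 is the cost of taking one more electron from the +1 cation: Mg⁺ still has 1 valence electron; Si⁺ still has 3 valence electrons; Al⁺ still has 2 valence electrons.
All are still removing valence electrons, so compare the +1 ions as you would atoms: IE_2 generally rises across a period (higher Z_eff) and falls down a group (larger shell), subject to the usual subshell exceptions.
Valence configurations: Mg⁺ [Ne]3s¹, Si⁺ [Ne]3s²3p¹, Al⁺ [Ne]3s².
Si⁺ loses a lone 3p electron whereas Al⁺ must break into a filled 3s² pair, so IE_2(Al) > IE_2(Si) even though Si has the higher nuclear charge.
Tabulated IE_2 (kJ/mol): Mg 1451, Si 1577, Al 1817.
Hence IE_2: Mg < Si < Al.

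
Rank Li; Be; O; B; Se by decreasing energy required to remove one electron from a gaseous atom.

O, Se, Be, B, Li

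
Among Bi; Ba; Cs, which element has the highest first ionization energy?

Cs is in period 6, group 1; Ba is in period 6, group 2; Bi is in period 6, group 15.
Across a period the outer electron is held more tightly (higher IE₁); down a group it sits in a higher shell, more shielded, and comes off more easily.
All lie in period 6, so first ionization energy increases left to right.
The highest first ionization energy among these belongs to Bi.

Bi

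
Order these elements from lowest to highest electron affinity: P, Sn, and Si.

P, Sn, Si

Si is in period 3, group 14; P is in period 3, group 15; Sn is in period 5, group 14.
Electron affinity generally becomes more exothermic across a period toward the halogens and less exothermic down a group.
These span different periods and groups, so the two trends combine.
Sn > P: this pair runs against the simple trend — see the exception note.
Si > Sn: Si sits above Sn in group 14, so the down-group effect alone puts Si higher.
Note the exception: Sn has a higher electron affinity than P, contrary to the simple trend — adding an electron to P's half-filled np³ subshell costs electron-pairing energy.
Note the exception: Si has a higher electron affinity than P, contrary to the simple trend — adding an electron to P's half-filled 3p³ is unfavourable, so Si (3p²) has the more exothermic EA.
Approximate values (kJ/mol): Si 134, P 72, Sn 107.
So from lowest to highest: P < Sn < Si.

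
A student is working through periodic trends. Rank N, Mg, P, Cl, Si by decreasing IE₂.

N, Cl, P, Si, Mg

IE_2 is the cost of taking one more electron from the +1 cation: N⁺ still has 4 valence electrons; Mg⁺ still has 1 valence electron; P⁺ still has 4 valence electrons; Cl⁺ still has 6 valence electrons; Si⁺ still has 3 valence electrons.
All are still removing valence electrons, so compare the +1 ions as you would atoms: IE_2 generally rises across a period (higher Z_eff) and falls down a group (larger shell), subject to the usual subshell exceptions.
Valence configurations: N⁺ [He]2s²2p², Mg⁺ [Ne]3s¹, P⁺ [Ne]3s²3p², Cl⁺ [Ne]3s²3p⁴, Si⁺ [Ne]3s²3p¹.
Approximate IE_2 values (kJ/mol): N 2856, Mg 1451, P 1907, Cl 2298, Si 1577.
Putting it together, IE_2: Mg < Si < P < Cl < N.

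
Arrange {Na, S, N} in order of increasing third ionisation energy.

S, N, Na

Consider each +2 ion: Na²⁺ is already 1 electron into the core; S²⁺ still has 4 valence electrons; N²⁺ still has 3 valence electrons.
Core electrons are held far more tightly than valence electrons, so Na tops the IE_3 order.
Valence configurations: S²⁺ [Ne]3s²3p², N²⁺ [He]2s²2p¹.
Approximate IE_3 values (kJ/mol): Na 6910, S 3357, N 4578.
So the third ionization energies run S < N < Na.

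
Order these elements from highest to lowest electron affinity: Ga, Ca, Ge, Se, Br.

Br, Se, Ge, Ga, Ca

Ca is in period 4, group 2; Ga is in period 4, group 13; Ge is in period 4, group 14; Se is in period 4, group 16; Br is in period 4, group 17.
EA tends to increase across a period and decrease down a group, though the pattern is less regular than for IE or radius.
All lie in period 4, so electron affinity increases left to right.
So from highest to lowest: Br > Se > Ge > Ga > Ca.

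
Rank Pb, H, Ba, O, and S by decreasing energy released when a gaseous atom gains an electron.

H is in period 1, group 1; O is in period 2, group 16; S is in period 3, group 16; Ba is in period 6, group 2; Pb is in period 6, group 14.
Electron affinity generally becomes more exothermic across a period toward the halogens and less exothermic down a group.
Here both period and group differ, so the two effects have to be weighed against each other.
Pb > Ba: both are in period 6; the period trend gives Pb the larger value.
H > Pb: period and group pull opposite ways; the down-group shift dominates (73 vs 35 kJ/mol).
O > H: the two effects oppose for this pair; the across-period effect wins (141 vs 73 kJ/mol).
S > O: this pair runs against the simple trend — see the exception note.
Note the exception: S has a higher electron affinity than O, contrary to the simple trend — the compact 2p subshell of O repels the added electron more than S's larger 3p does.
Approximate values (kJ/mol): H 73, O 141, S 200, Ba 14, Pb 35.
So from highest to lowest: S > O > H > Pb > Ba.

S, O, H, Pb, Ba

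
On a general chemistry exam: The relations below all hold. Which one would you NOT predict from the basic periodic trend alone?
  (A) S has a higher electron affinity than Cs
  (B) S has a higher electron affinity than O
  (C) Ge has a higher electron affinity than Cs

(B)

The general trend: electron affinity increases across a period and decreases down a group.
(A) S (period 3, group 16) vs Cs (period 6, group 1): the stated order agrees with the simple trend.
(B) S (period 3, group 16) vs O (period 2, group 16): the stated order contradicts the simple trend.
(C) Ge (period 4, group 14) vs Cs (period 6, group 1): the stated order agrees with the simple trend.
The exception is (B): the compact 2p subshell of O repels the added electron more than S's larger 3p does.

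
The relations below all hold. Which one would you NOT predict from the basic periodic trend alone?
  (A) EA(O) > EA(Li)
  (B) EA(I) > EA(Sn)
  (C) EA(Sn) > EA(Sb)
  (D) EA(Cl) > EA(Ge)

(C)

The general trend: electron affinity increases across a period and decreases down a group.
(A) O (period 2, group 16) vs Li (period 2, group 1): the stated order agrees with the simple trend.
(B) I (period 5, group 17) vs Sn (period 5, group 14): the stated order agrees with the simple trend.
(C) Sn (period 5, group 14) vs Sb (period 5, group 15): the stated order contradicts the simple trend.
(D) Cl (period 3, group 17) vs Ge (period 4, group 14): the stated order agrees with the simple trend.
The exception is (C): adding an electron to Sb's half-filled 5p³ is unfavourable, so Sn has the more exothermic EA.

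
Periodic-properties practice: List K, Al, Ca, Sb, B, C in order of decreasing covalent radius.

K > Ca > Sb > Al > B > C

B is in period 2, group 13; C is in period 2, group 14; Al is in period 3, group 13; K is in period 4, group 1; Ca is in period 4, group 2; Sb is in period 5, group 15.
Moving right in a period, electrons are added to the same shell under a stronger nuclear pull, so atoms get smaller; moving down, a new shell is opened and atoms get larger.
These span different periods and groups, so the two trends combine.
B > C: both are in period 2; the period trend gives B the larger value.
Al > B: they share group 13; the group trend gives Al the larger value.
Sb > Al: the two effects oppose for this pair; the down-group effect wins (140 vs 126 pm).
Ca > Sb: period and group pull opposite ways; the across-period shift dominates (171 vs 140 pm).
K > Ca: K lies to the left of Ca in period 4, so the across-period effect alone puts K larger.
Tabulated atomic radius (pm): B 85, C 75, Al 126, K 196, Ca 171, Sb 140.
So from largest to smallest: K > Ca > Sb > Al > B > C.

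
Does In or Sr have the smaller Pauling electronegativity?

Sr is in period 5, group 2; In is in period 5, group 13.
Smaller atoms with higher effective nuclear charge are more electronegative.
All lie in period 5, so electronegativity increases left to right.
So Sr has the smaller Pauling electronegativity (Sr < In).

Sr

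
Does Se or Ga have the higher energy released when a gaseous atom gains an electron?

Adding an electron releases more energy for atoms nearer the top right (short of the noble gases).
All lie in period 4, so electron affinity increases left to right.
So Se has the higher energy released when a gaseous atom gains an electron (Se > Ga).

Se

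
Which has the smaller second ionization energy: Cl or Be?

Be

Consider each +1 ion: Cl⁺ still has 6 valence electrons; Be⁺ still has 1 valence electron.
All are still removing valence electrons, so compare the +1 ions as you would atoms: IE_2 generally rises across a period (higher Z_eff) and falls down a group (larger shell), subject to the usual subshell exceptions.
Valence configurations: Cl⁺ [Ne]3s²3p⁴, Be⁺ [He]2s¹.
Tabulated IE_2 (kJ/mol): Cl 2298, Be 1757.
Overall IE_2 order: Be < Cl.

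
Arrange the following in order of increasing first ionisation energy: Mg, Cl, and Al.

Al < Mg < Cl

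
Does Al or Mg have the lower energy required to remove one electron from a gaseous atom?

Al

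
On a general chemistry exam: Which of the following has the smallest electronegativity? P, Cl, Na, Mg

Na

Na is in period 3, group 1; Mg is in period 3, group 2; P is in period 3, group 15; Cl is in period 3, group 17.
EN rises left→right (higher Z_eff, smaller atoms) and falls top→bottom (larger, more shielded atoms).
All lie in period 3, so electronegativity increases left to right.
The smallest electronegativity among these belongs to Na.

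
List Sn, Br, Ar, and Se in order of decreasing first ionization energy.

Ar > Br > Se > Sn

Ar is in period 3, group 18; Se is in period 4, group 16; Br is in period 4, group 17; Sn is in period 5, group 14.
IE₁ increases left→right with effective nuclear charge and decreases top→bottom as the valence shell moves farther out.
Here both period and group differ, so the two effects have to be weighed against each other.
Se > Sn: relative to Sn, both the across-period and down-group shifts push Se's first ionization energy up.
Br > Se: both are in period 4; the period trend gives Br the larger value.
Ar > Br: relative to Br, both the across-period and down-group shifts push Ar's first ionization energy up.
Approximate values (kJ/mol): Ar 1521, Se 941, Br 1140, Sn 709.
So from highest to lowest: Ar > Br > Se > Sn.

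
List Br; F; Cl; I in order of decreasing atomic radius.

I, Br, Cl, F

F is in period 2, group 17; Cl is in period 3, group 17; Br is in period 4, group 17; I is in period 5, group 17.
Atomic radius shrinks across a period as nuclear charge pulls the same shell inward, and grows down a group as new shells are added.
All are in group 17, so atomic radius increases down the group.
So from largest to smallest: I > Br > Cl > F.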